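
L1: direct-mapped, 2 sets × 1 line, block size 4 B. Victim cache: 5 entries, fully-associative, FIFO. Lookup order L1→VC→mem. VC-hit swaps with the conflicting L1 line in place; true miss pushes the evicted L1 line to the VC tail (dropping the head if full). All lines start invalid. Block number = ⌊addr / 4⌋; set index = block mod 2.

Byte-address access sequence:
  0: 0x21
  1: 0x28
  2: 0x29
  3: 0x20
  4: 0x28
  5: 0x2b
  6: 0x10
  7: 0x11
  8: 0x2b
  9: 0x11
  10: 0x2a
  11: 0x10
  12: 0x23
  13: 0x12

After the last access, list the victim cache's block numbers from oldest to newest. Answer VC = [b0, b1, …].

VC = [8, 10]

#0 0x21→b8/s0 MISS; vc=[]
#1 0x28→b10/s0 MISS; vc=[8]
#2 0x29→b10/s0 L1-HIT; vc=[8]
#3 0x20→b8/s0 VC-HIT; vc=[10]
#4 0x28→b10/s0 VC-HIT; vc=[8]
#5 0x2b→b10/s0 L1-HIT; vc=[8]
#6 0x10→b4/s0 MISS; vc=[8,10]
#7 0x11→b4/s0 L1-HIT; vc=[8,10]
#8 0x2b→b10/s0 VC-HIT; vc=[8,4]
#9 0x11→b4/s0 VC-HIT; vc=[8,10]
#10 0x2a→b10/s0 VC-HIT; vc=[8,4]
#11 0x10→b4/s0 VC-HIT; vc=[8,10]
#12 0x23→b8/s0 VC-HIT; vc=[4,10]
#13 0x12→b4/s0 VC-HIT; vc=[8,10]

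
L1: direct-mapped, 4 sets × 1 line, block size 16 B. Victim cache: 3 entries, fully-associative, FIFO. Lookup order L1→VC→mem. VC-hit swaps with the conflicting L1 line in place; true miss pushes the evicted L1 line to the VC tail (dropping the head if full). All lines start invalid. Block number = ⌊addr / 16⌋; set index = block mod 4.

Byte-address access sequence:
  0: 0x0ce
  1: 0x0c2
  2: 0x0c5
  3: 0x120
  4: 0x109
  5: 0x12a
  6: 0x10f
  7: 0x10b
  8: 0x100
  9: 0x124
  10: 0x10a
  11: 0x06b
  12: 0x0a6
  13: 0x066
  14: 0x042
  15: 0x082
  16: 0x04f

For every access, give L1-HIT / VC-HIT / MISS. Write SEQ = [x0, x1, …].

SEQ = [MISS, L1-HIT, L1-HIT, MISS, MISS, L1-HIT, L1-HIT, L1-HIT, L1-HIT, L1-HIT, L1-HIT, MISS, MISS, VC-HIT, MISS, MISS, VC-HIT]

  [0] addr=0xce blk=12 s=0: MISS | VC []
  [1] addr=0xc2 blk=12 s=0: L1-HIT | VC []
  [2] addr=0xc5 blk=12 s=0: L1-HIT | VC []
  [3] addr=0x120 blk=18 s=2: MISS | VC []
  [4] addr=0x109 blk=16 s=0: MISS | VC [12]
  [5] addr=0x12a blk=18 s=2: L1-HIT | VC [12]
  [6] addr=0x10f blk=16 s=0: L1-HIT | VC [12]
  [7] addr=0x10b blk=16 s=0: L1-HIT | VC [12]
  [8] addr=0x100 blk=16 s=0: L1-HIT | VC [12]
  [9] addr=0x124 blk=18 s=2: L1-HIT | VC [12]
  [10] addr=0x10a blk=16 s=0: L1-HIT | VC [12]
  [11] addr=0x6b blk=6 s=2: MISS | VC [12, 18]
  [12] addr=0xa6 blk=10 s=2: MISS | VC [12, 18, 6]
  [13] addr=0x66 blk=6 s=2: VC-HIT | VC [12, 18, 10]
  [14] addr=0x42 blk=4 s=0: MISS | VC [18, 10, 16]
  [15] addr=0x82 blk=8 s=0: MISS | VC [10, 16, 4]
  [16] addr=0x4f blk=4 s=0: VC-HIT | VC [10, 16, 8]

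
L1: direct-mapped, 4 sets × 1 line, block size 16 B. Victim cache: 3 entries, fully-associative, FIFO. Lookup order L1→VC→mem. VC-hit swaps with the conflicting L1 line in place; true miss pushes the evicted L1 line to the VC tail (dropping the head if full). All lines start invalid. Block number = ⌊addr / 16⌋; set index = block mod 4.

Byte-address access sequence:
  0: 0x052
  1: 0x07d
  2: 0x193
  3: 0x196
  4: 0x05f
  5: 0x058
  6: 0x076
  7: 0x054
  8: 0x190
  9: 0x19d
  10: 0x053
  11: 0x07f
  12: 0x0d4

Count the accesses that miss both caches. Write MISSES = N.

  [0] addr=0x52 blk=5 s=1: MISS | VC []
  [1] addr=0x7d blk=7 s=3: MISS | VC []
  [2] addr=0x193 blk=25 s=1: MISS | VC [5]
  [3] addr=0x196 blk=25 s=1: L1-HIT | VC [5]
  [4] addr=0x5f blk=5 s=1: VC-HIT | VC [25]
  [5] addr=0x58 blk=5 s=1: L1-HIT | VC [25]
  [6] addr=0x76 blk=7 s=3: L1-HIT | VC [25]
  [7] addr=0x54 blk=5 s=1: L1-HIT | VC [25]
  [8] addr=0x190 blk=25 s=1: VC-HIT | VC [5]
  [9] addr=0x19d blk=25 s=1: L1-HIT | VC [5]
  [10] addr=0x53 blk=5 s=1: VC-HIT | VC [25]
  [11] addr=0x7f blk=7 s=3: L1-HIT | VC [25]
  [12] addr=0xd4 blk=13 s=1: MISS | VC [25, 5]

MISSES = 4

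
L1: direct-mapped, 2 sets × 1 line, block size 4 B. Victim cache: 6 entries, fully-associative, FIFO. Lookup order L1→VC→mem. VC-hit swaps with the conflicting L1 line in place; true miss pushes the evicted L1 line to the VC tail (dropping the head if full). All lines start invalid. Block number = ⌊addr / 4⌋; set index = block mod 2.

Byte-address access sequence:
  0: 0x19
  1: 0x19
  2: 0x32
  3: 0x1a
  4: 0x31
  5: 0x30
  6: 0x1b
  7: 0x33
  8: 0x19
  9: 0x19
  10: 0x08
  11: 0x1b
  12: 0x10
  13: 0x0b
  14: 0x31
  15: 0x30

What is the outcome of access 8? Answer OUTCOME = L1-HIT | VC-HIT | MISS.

OUTCOME = VC-HIT

0: 0x19 (blk 6, set 0) → MISS  vc=[]
1: 0x19 (blk 6, set 0) → L1-HIT  vc=[]
2: 0x32 (blk 12, set 0) → MISS  vc=[6]
3: 0x1a (blk 6, set 0) → VC-HIT  vc=[12]
4: 0x31 (blk 12, set 0) → VC-HIT  vc=[6]
5: 0x30 (blk 12, set 0) → L1-HIT  vc=[6]
6: 0x1b (blk 6, set 0) → VC-HIT  vc=[12]
7: 0x33 (blk 12, set 0) → VC-HIT  vc=[6]
8: 0x19 (blk 6, set 0) → VC-HIT  vc=[12]
9: 0x19 (blk 6, set 0) → L1-HIT  vc=[12]
10: 0x8 (blk 2, set 0) → MISS  vc=[12, 6]
11: 0x1b (blk 6, set 0) → VC-HIT  vc=[12, 2]
12: 0x10 (blk 4, set 0) → MISS  vc=[12, 2, 6]
13: 0xb (blk 2, set 0) → VC-HIT  vc=[12, 4, 6]
14: 0x31 (blk 12, set 0) → VC-HIT  vc=[2, 4, 6]
15: 0x30 (blk 12, set 0) → L1-HIT  vc=[2, 4, 6]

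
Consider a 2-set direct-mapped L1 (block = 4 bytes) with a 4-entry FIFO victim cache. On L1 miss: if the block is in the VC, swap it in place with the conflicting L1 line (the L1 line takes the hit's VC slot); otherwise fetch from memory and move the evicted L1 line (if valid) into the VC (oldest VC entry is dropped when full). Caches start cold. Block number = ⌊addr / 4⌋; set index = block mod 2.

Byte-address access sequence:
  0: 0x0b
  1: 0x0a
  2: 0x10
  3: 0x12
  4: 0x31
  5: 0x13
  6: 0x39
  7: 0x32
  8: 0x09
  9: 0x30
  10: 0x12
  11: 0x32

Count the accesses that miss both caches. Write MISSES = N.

#0 0xb→b2/s0 MISS; vc=[]
#1 0xa→b2/s0 L1-HIT; vc=[]
#2 0x10→b4/s0 MISS; vc=[2]
#3 0x12→b4/s0 L1-HIT; vc=[2]
#4 0x31→b12/s0 MISS; vc=[2,4]
#5 0x13→b4/s0 VC-HIT; vc=[2,12]
#6 0x39→b14/s0 MISS; vc=[2,12,4]
#7 0x32→b12/s0 VC-HIT; vc=[2,14,4]
#8 0x9→b2/s0 VC-HIT; vc=[12,14,4]
#9 0x30→b12/s0 VC-HIT; vc=[2,14,4]
#10 0x12→b4/s0 VC-HIT; vc=[2,14,12]
#11 0x32→b12/s0 VC-HIT; vc=[2,14,4]

MISSES = 4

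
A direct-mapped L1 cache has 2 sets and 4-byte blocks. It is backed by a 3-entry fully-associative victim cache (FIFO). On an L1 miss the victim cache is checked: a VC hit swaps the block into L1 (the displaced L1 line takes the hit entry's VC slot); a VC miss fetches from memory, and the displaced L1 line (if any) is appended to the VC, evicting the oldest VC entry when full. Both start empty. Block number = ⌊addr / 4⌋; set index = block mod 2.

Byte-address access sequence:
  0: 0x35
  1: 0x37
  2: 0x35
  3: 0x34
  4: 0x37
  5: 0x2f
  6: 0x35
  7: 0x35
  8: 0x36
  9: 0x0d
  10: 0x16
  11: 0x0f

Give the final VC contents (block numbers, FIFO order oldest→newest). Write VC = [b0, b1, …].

VC = [11, 13, 5]

0: 0x35 (blk 13, set 1) → MISS  vc=[]
1: 0x37 (blk 13, set 1) → L1-HIT  vc=[]
2: 0x35 (blk 13, set 1) → L1-HIT  vc=[]
3: 0x34 (blk 13, set 1) → L1-HIT  vc=[]
4: 0x37 (blk 13, set 1) → L1-HIT  vc=[]
5: 0x2f (blk 11, set 1) → MISS  vc=[13]
6: 0x35 (blk 13, set 1) → VC-HIT  vc=[11]
7: 0x35 (blk 13, set 1) → L1-HIT  vc=[11]
8: 0x36 (blk 13, set 1) → L1-HIT  vc=[11]
9: 0xd (blk 3, set 1) → MISS  vc=[11, 13]
10: 0x16 (blk 5, set 1) → MISS  vc=[11, 13, 3]
11: 0xf (blk 3, set 1) → VC-HIT  vc=[11, 13, 5]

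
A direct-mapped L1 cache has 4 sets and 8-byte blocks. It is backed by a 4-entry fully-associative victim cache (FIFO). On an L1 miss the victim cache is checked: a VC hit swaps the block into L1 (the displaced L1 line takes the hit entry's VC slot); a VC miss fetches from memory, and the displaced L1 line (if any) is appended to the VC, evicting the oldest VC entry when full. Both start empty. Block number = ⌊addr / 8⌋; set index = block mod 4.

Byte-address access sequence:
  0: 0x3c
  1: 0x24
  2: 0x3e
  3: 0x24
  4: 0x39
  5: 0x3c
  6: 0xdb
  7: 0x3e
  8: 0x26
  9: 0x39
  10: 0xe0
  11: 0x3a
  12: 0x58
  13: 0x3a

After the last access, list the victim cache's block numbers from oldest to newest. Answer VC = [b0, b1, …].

VC = [27, 4, 11]

0: 0x3c (blk 7, set 3) → MISS  vc=[]
1: 0x24 (blk 4, set 0) → MISS  vc=[]
2: 0x3e (blk 7, set 3) → L1-HIT  vc=[]
3: 0x24 (blk 4, set 0) → L1-HIT  vc=[]
4: 0x39 (blk 7, set 3) → L1-HIT  vc=[]
5: 0x3c (blk 7, set 3) → L1-HIT  vc=[]
6: 0xdb (blk 27, set 3) → MISS  vc=[7]
7: 0x3e (blk 7, set 3) → VC-HIT  vc=[27]
8: 0x26 (blk 4, set 0) → L1-HIT  vc=[27]
9: 0x39 (blk 7, set 3) → L1-HIT  vc=[27]
10: 0xe0 (blk 28, set 0) → MISS  vc=[27, 4]
11: 0x3a (blk 7, set 3) → L1-HIT  vc=[27, 4]
12: 0x58 (blk 11, set 3) → MISS  vc=[27, 4, 7]
13: 0x3a (blk 7, set 3) → VC-HIT  vc=[27, 4, 11]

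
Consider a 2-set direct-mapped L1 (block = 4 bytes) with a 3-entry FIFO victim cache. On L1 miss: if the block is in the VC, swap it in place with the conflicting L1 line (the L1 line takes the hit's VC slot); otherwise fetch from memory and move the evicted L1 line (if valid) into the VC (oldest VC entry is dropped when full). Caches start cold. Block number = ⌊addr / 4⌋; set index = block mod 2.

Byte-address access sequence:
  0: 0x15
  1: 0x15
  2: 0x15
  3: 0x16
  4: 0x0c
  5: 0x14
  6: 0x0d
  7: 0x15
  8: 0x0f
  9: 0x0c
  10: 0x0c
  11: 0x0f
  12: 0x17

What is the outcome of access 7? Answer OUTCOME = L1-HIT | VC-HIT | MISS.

0: 0x15 (blk 5, set 1) → MISS  vc=[]
1: 0x15 (blk 5, set 1) → L1-HIT  vc=[]
2: 0x15 (blk 5, set 1) → L1-HIT  vc=[]
3: 0x16 (blk 5, set 1) → L1-HIT  vc=[]
4: 0xc (blk 3, set 1) → MISS  vc=[5]
5: 0x14 (blk 5, set 1) → VC-HIT  vc=[3]
6: 0xd (blk 3, set 1) → VC-HIT  vc=[5]
7: 0x15 (blk 5, set 1) → VC-HIT  vc=[3]
8: 0xf (blk 3, set 1) → VC-HIT  vc=[5]
9: 0xc (blk 3, set 1) → L1-HIT  vc=[5]
10: 0xc (blk 3, set 1) → L1-HIT  vc=[5]
11: 0xf (blk 3, set 1) → L1-HIT  vc=[5]
12: 0x17 (blk 5, set 1) → VC-HIT  vc=[3]

OUTCOME = VC-HIT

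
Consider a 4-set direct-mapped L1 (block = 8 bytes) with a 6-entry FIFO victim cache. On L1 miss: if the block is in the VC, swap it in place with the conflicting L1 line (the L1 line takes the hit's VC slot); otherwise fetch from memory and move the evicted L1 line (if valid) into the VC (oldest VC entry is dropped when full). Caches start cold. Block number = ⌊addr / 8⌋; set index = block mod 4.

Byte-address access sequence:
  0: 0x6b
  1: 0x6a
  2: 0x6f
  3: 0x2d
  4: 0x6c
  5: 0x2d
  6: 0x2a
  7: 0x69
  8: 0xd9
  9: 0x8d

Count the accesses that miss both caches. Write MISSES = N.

#0 0x6b→b13/s1 MISS; vc=[]
#1 0x6a→b13/s1 L1-HIT; vc=[]
#2 0x6f→b13/s1 L1-HIT; vc=[]
#3 0x2d→b5/s1 MISS; vc=[13]
#4 0x6c→b13/s1 VC-HIT; vc=[5]
#5 0x2d→b5/s1 VC-HIT; vc=[13]
#6 0x2a→b5/s1 L1-HIT; vc=[13]
#7 0x69→b13/s1 VC-HIT; vc=[5]
#8 0xd9→b27/s3 MISS; vc=[5]
#9 0x8d→b17/s1 MISS; vc=[5,13]

MISSES = 4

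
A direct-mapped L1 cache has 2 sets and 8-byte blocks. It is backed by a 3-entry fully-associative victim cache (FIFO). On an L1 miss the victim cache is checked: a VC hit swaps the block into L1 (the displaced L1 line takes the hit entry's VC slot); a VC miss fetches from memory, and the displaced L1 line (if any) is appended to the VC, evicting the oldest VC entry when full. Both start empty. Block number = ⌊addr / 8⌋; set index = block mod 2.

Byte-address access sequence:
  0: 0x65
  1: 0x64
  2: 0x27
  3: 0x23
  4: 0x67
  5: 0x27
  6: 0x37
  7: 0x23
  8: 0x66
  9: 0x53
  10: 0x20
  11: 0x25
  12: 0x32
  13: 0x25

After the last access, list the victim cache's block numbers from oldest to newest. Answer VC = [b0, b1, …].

#0 0x65→b12/s0 MISS; vc=[]
#1 0x64→b12/s0 L1-HIT; vc=[]
#2 0x27→b4/s0 MISS; vc=[12]
#3 0x23→b4/s0 L1-HIT; vc=[12]
#4 0x67→b12/s0 VC-HIT; vc=[4]
#5 0x27→b4/s0 VC-HIT; vc=[12]
#6 0x37→b6/s0 MISS; vc=[12,4]
#7 0x23→b4/s0 VC-HIT; vc=[12,6]
#8 0x66→b12/s0 VC-HIT; vc=[4,6]
#9 0x53→b10/s0 MISS; vc=[4,6,12]
#10 0x20→b4/s0 VC-HIT; vc=[10,6,12]
#11 0x25→b4/s0 L1-HIT; vc=[10,6,12]
#12 0x32→b6/s0 VC-HIT; vc=[10,4,12]
#13 0x25→b4/s0 VC-HIT; vc=[10,6,12]

VC = [10, 6, 12]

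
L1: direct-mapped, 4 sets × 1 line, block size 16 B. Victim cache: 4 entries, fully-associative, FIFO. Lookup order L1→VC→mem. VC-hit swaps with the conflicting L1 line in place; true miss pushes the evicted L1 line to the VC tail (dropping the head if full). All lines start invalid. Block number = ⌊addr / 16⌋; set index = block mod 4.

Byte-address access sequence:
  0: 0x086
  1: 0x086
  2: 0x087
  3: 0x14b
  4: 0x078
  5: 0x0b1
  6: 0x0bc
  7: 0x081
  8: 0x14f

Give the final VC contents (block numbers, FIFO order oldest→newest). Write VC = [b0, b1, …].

VC = [8, 7]

0: 0x86 (blk 8, set 0) → MISS  vc=[]
1: 0x86 (blk 8, set 0) → L1-HIT  vc=[]
2: 0x87 (blk 8, set 0) → L1-HIT  vc=[]
3: 0x14b (blk 20, set 0) → MISS  vc=[8]
4: 0x78 (blk 7, set 3) → MISS  vc=[8]
5: 0xb1 (blk 11, set 3) → MISS  vc=[8, 7]
6: 0xbc (blk 11, set 3) → L1-HIT  vc=[8, 7]
7: 0x81 (blk 8, set 0) → VC-HIT  vc=[20, 7]
8: 0x14f (blk 20, set 0) → VC-HIT  vc=[8, 7]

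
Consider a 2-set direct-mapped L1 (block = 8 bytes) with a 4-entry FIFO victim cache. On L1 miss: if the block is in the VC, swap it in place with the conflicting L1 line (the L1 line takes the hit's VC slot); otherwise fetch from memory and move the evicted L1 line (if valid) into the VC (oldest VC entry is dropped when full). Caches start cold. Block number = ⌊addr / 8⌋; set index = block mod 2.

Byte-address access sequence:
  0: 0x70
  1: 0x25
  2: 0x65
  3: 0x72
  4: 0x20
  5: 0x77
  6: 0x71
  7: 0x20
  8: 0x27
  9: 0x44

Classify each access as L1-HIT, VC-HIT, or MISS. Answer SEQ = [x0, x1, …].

SEQ = [MISS, MISS, MISS, VC-HIT, VC-HIT, VC-HIT, L1-HIT, VC-HIT, L1-HIT, MISS]

0: 0x70 (blk 14, set 0) → MISS  vc=[]
1: 0x25 (blk 4, set 0) → MISS  vc=[14]
2: 0x65 (blk 12, set 0) → MISS  vc=[14, 4]
3: 0x72 (blk 14, set 0) → VC-HIT  vc=[12, 4]
4: 0x20 (blk 4, set 0) → VC-HIT  vc=[12, 14]
5: 0x77 (blk 14, set 0) → VC-HIT  vc=[12, 4]
6: 0x71 (blk 14, set 0) → L1-HIT  vc=[12, 4]
7: 0x20 (blk 4, set 0) → VC-HIT  vc=[12, 14]
8: 0x27 (blk 4, set 0) → L1-HIT  vc=[12, 14]
9: 0x44 (blk 8, set 0) → MISS  vc=[12, 14, 4]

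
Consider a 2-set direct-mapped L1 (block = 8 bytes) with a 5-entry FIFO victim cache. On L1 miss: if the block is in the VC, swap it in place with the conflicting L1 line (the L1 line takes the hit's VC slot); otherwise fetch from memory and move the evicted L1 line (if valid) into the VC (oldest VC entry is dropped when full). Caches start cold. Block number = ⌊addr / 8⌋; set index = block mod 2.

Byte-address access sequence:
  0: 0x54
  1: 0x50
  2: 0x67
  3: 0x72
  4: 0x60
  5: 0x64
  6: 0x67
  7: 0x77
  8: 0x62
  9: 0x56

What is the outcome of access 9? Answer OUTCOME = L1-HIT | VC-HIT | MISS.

OUTCOME = VC-HIT

  [0] addr=0x54 blk=10 s=0: MISS | VC []
  [1] addr=0x50 blk=10 s=0: L1-HIT | VC []
  [2] addr=0x67 blk=12 s=0: MISS | VC [10]
  [3] addr=0x72 blk=14 s=0: MISS | VC [10, 12]
  [4] addr=0x60 blk=12 s=0: VC-HIT | VC [10, 14]
  [5] addr=0x64 blk=12 s=0: L1-HIT | VC [10, 14]
  [6] addr=0x67 blk=12 s=0: L1-HIT | VC [10, 14]
  [7] addr=0x77 blk=14 s=0: VC-HIT | VC [10, 12]
  [8] addr=0x62 blk=12 s=0: VC-HIT | VC [10, 14]
  [9] addr=0x56 blk=10 s=0: VC-HIT | VC [12, 14]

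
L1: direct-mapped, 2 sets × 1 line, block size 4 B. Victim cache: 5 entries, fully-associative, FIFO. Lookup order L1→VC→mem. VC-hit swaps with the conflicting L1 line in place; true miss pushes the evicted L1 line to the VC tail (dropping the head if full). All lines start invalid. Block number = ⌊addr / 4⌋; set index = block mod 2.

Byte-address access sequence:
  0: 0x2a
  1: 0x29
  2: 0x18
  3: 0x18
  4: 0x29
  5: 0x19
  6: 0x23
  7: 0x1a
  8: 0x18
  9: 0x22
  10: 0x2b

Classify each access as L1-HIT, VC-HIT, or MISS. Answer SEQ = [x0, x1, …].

#0 0x2a→b10/s0 MISS; vc=[]
#1 0x29→b10/s0 L1-HIT; vc=[]
#2 0x18→b6/s0 MISS; vc=[10]
#3 0x18→b6/s0 L1-HIT; vc=[10]
#4 0x29→b10/s0 VC-HIT; vc=[6]
#5 0x19→b6/s0 VC-HIT; vc=[10]
#6 0x23→b8/s0 MISS; vc=[10,6]
#7 0x1a→b6/s0 VC-HIT; vc=[10,8]
#8 0x18→b6/s0 L1-HIT; vc=[10,8]
#9 0x22→b8/s0 VC-HIT; vc=[10,6]
#10 0x2b→b10/s0 VC-HIT; vc=[8,6]

SEQ = [MISS, L1-HIT, MISS, L1-HIT, VC-HIT, VC-HIT, MISS, VC-HIT, L1-HIT, VC-HIT, VC-HIT]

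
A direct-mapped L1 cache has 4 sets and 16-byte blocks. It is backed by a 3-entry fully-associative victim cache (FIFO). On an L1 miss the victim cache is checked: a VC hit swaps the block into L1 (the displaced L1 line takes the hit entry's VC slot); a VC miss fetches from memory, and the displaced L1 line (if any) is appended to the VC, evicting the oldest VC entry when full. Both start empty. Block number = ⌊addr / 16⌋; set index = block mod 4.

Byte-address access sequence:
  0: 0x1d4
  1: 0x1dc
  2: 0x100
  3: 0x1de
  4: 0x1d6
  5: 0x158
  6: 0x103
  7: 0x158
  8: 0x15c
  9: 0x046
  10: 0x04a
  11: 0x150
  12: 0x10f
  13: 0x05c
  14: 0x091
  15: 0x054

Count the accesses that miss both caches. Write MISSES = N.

MISSES = 6

#0 0x1d4→b29/s1 MISS; vc=[]
#1 0x1dc→b29/s1 L1-HIT; vc=[]
#2 0x100→b16/s0 MISS; vc=[]
#3 0x1de→b29/s1 L1-HIT; vc=[]
#4 0x1d6→b29/s1 L1-HIT; vc=[]
#5 0x158→b21/s1 MISS; vc=[29]
#6 0x103→b16/s0 L1-HIT; vc=[29]
#7 0x158→b21/s1 L1-HIT; vc=[29]
#8 0x15c→b21/s1 L1-HIT; vc=[29]
#9 0x46→b4/s0 MISS; vc=[29,16]
#10 0x4a→b4/s0 L1-HIT; vc=[29,16]
#11 0x150→b21/s1 L1-HIT; vc=[29,16]
#12 0x10f→b16/s0 VC-HIT; vc=[29,4]
#13 0x5c→b5/s1 MISS; vc=[29,4,21]
#14 0x91→b9/s1 MISS; vc=[4,21,5]
#15 0x54→b5/s1 VC-HIT; vc=[4,21,9]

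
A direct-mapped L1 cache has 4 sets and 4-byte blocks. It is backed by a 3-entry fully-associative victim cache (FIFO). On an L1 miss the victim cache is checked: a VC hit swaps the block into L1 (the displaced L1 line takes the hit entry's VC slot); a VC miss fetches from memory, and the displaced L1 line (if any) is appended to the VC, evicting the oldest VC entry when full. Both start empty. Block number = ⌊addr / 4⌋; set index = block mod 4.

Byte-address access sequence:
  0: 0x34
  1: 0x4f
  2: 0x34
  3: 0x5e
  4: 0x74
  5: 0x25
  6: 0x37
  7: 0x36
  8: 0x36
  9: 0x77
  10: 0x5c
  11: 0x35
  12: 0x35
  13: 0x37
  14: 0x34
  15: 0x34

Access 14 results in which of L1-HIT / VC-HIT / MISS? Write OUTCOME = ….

#0 0x34→b13/s1 MISS; vc=[]
#1 0x4f→b19/s3 MISS; vc=[]
#2 0x34→b13/s1 L1-HIT; vc=[]
#3 0x5e→b23/s3 MISS; vc=[19]
#4 0x74→b29/s1 MISS; vc=[19,13]
#5 0x25→b9/s1 MISS; vc=[19,13,29]
#6 0x37→b13/s1 VC-HIT; vc=[19,9,29]
#7 0x36→b13/s1 L1-HIT; vc=[19,9,29]
#8 0x36→b13/s1 L1-HIT; vc=[19,9,29]
#9 0x77→b29/s1 VC-HIT; vc=[19,9,13]
#10 0x5c→b23/s3 L1-HIT; vc=[19,9,13]
#11 0x35→b13/s1 VC-HIT; vc=[19,9,29]
#12 0x35→b13/s1 L1-HIT; vc=[19,9,29]
#13 0x37→b13/s1 L1-HIT; vc=[19,9,29]
#14 0x34→b13/s1 L1-HIT; vc=[19,9,29]
#15 0x34→b13/s1 L1-HIT; vc=[19,9,29]

OUTCOME = L1-HIT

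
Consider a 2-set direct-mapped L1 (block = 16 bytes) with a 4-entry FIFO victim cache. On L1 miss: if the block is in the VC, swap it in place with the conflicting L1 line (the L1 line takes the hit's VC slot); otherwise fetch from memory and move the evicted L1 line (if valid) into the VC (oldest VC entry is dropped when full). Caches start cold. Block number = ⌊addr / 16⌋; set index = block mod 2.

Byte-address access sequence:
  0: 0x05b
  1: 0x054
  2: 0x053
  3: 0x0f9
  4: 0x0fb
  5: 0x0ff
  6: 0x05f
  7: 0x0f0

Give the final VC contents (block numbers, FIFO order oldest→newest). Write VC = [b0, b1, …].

  [0] addr=0x5b blk=5 s=1: MISS | VC []
  [1] addr=0x54 blk=5 s=1: L1-HIT | VC []
  [2] addr=0x53 blk=5 s=1: L1-HIT | VC []
  [3] addr=0xf9 blk=15 s=1: MISS | VC [5]
  [4] addr=0xfb blk=15 s=1: L1-HIT | VC [5]
  [5] addr=0xff blk=15 s=1: L1-HIT | VC [5]
  [6] addr=0x5f blk=5 s=1: VC-HIT | VC [15]
  [7] addr=0xf0 blk=15 s=1: VC-HIT | VC [5]

VC = [5]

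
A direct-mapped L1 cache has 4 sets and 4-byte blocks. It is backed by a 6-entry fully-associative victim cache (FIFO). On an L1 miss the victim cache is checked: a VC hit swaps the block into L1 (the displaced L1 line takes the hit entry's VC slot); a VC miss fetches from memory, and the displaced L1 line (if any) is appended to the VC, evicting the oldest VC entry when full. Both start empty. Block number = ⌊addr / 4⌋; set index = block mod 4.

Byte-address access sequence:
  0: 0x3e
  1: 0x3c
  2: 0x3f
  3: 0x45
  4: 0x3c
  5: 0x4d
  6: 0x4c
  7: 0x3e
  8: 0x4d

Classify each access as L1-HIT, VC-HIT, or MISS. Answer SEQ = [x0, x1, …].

0: 0x3e (blk 15, set 3) → MISS  vc=[]
1: 0x3c (blk 15, set 3) → L1-HIT  vc=[]
2: 0x3f (blk 15, set 3) → L1-HIT  vc=[]
3: 0x45 (blk 17, set 1) → MISS  vc=[]
4: 0x3c (blk 15, set 3) → L1-HIT  vc=[]
5: 0x4d (blk 19, set 3) → MISS  vc=[15]
6: 0x4c (blk 19, set 3) → L1-HIT  vc=[15]
7: 0x3e (blk 15, set 3) → VC-HIT  vc=[19]
8: 0x4d (blk 19, set 3) → VC-HIT  vc=[15]

SEQ = [MISS, L1-HIT, L1-HIT, MISS, L1-HIT, MISS, L1-HIT, VC-HIT, VC-HIT]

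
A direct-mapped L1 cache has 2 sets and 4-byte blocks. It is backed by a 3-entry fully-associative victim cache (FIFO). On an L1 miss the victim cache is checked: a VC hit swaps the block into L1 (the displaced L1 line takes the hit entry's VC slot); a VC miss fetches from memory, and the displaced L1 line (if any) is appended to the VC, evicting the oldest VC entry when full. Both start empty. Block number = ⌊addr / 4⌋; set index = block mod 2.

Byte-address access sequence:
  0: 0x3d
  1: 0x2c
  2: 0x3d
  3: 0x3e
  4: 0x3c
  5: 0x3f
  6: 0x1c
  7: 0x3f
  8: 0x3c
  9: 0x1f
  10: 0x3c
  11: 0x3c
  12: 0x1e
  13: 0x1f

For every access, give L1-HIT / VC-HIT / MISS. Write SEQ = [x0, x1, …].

0: 0x3d (blk 15, set 1) → MISS  vc=[]
1: 0x2c (blk 11, set 1) → MISS  vc=[15]
2: 0x3d (blk 15, set 1) → VC-HIT  vc=[11]
3: 0x3e (blk 15, set 1) → L1-HIT  vc=[11]
4: 0x3c (blk 15, set 1) → L1-HIT  vc=[11]
5: 0x3f (blk 15, set 1) → L1-HIT  vc=[11]
6: 0x1c (blk 7, set 1) → MISS  vc=[11, 15]
7: 0x3f (blk 15, set 1) → VC-HIT  vc=[11, 7]
8: 0x3c (blk 15, set 1) → L1-HIT  vc=[11, 7]
9: 0x1f (blk 7, set 1) → VC-HIT  vc=[11, 15]
10: 0x3c (blk 15, set 1) → VC-HIT  vc=[11, 7]
11: 0x3c (blk 15, set 1) → L1-HIT  vc=[11, 7]
12: 0x1e (blk 7, set 1) → VC-HIT  vc=[11, 15]
13: 0x1f (blk 7, set 1) → L1-HIT  vc=[11, 15]

SEQ = [MISS, MISS, VC-HIT, L1-HIT, L1-HIT, L1-HIT, MISS, VC-HIT, L1-HIT, VC-HIT, VC-HIT, L1-HIT, VC-HIT, L1-HIT]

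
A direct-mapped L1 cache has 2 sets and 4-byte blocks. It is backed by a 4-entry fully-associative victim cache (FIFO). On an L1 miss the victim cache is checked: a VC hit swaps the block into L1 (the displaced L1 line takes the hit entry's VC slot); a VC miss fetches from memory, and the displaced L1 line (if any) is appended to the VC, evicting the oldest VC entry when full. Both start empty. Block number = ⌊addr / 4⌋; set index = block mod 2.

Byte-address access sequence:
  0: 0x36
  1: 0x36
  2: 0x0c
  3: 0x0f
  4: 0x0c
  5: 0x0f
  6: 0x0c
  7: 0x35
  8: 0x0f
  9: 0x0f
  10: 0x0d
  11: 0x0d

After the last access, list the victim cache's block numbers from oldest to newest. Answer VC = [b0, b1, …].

VC = [13]

#0 0x36→b13/s1 MISS; vc=[]
#1 0x36→b13/s1 L1-HIT; vc=[]
#2 0xc→b3/s1 MISS; vc=[13]
#3 0xf→b3/s1 L1-HIT; vc=[13]
#4 0xc→b3/s1 L1-HIT; vc=[13]
#5 0xf→b3/s1 L1-HIT; vc=[13]
#6 0xc→b3/s1 L1-HIT; vc=[13]
#7 0x35→b13/s1 VC-HIT; vc=[3]
#8 0xf→b3/s1 VC-HIT; vc=[13]
#9 0xf→b3/s1 L1-HIT; vc=[13]
#10 0xd→b3/s1 L1-HIT; vc=[13]
#11 0xd→b3/s1 L1-HIT; vc=[13]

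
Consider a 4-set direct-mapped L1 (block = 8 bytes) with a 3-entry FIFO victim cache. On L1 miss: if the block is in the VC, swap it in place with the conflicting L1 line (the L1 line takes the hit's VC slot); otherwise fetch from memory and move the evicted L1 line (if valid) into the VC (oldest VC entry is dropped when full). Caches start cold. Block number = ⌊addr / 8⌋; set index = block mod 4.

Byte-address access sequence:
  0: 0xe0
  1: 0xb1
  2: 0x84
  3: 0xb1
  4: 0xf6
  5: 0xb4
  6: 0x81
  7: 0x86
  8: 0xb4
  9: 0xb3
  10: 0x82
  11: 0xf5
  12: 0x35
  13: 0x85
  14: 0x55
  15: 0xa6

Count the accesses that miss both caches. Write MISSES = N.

#0 0xe0→b28/s0 MISS; vc=[]
#1 0xb1→b22/s2 MISS; vc=[]
#2 0x84→b16/s0 MISS; vc=[28]
#3 0xb1→b22/s2 L1-HIT; vc=[28]
#4 0xf6→b30/s2 MISS; vc=[28,22]
#5 0xb4→b22/s2 VC-HIT; vc=[28,30]
#6 0x81→b16/s0 L1-HIT; vc=[28,30]
#7 0x86→b16/s0 L1-HIT; vc=[28,30]
#8 0xb4→b22/s2 L1-HIT; vc=[28,30]
#9 0xb3→b22/s2 L1-HIT; vc=[28,30]
#10 0x82→b16/s0 L1-HIT; vc=[28,30]
#11 0xf5→b30/s2 VC-HIT; vc=[28,22]
#12 0x35→b6/s2 MISS; vc=[28,22,30]
#13 0x85→b16/s0 L1-HIT; vc=[28,22,30]
#14 0x55→b10/s2 MISS; vc=[22,30,6]
#15 0xa6→b20/s0 MISS; vc=[30,6,16]

MISSES = 7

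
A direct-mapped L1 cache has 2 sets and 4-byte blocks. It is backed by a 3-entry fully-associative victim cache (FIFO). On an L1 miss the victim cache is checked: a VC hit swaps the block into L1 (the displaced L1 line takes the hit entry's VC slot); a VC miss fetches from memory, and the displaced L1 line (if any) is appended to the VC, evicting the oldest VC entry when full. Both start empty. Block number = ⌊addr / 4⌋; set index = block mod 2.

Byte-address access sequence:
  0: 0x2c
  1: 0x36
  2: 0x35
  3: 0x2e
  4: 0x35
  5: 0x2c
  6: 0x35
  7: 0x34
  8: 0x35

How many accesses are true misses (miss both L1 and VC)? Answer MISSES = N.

#0 0x2c→b11/s1 MISS; vc=[]
#1 0x36→b13/s1 MISS; vc=[11]
#2 0x35→b13/s1 L1-HIT; vc=[11]
#3 0x2e→b11/s1 VC-HIT; vc=[13]
#4 0x35→b13/s1 VC-HIT; vc=[11]
#5 0x2c→b11/s1 VC-HIT; vc=[13]
#6 0x35→b13/s1 VC-HIT; vc=[11]
#7 0x34→b13/s1 L1-HIT; vc=[11]
#8 0x35→b13/s1 L1-HIT; vc=[11]

MISSES = 2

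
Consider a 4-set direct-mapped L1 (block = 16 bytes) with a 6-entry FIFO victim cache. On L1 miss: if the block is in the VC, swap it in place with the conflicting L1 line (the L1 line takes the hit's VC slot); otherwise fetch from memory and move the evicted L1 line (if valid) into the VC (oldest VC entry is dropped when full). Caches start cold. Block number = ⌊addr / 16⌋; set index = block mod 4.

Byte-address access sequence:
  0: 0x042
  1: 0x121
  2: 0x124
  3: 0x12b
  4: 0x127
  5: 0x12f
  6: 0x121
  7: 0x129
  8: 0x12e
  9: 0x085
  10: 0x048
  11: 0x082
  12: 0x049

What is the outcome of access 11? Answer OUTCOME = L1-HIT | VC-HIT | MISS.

#0 0x42→b4/s0 MISS; vc=[]
#1 0x121→b18/s2 MISS; vc=[]
#2 0x124→b18/s2 L1-HIT; vc=[]
#3 0x12b→b18/s2 L1-HIT; vc=[]
#4 0x127→b18/s2 L1-HIT; vc=[]
#5 0x12f→b18/s2 L1-HIT; vc=[]
#6 0x121→b18/s2 L1-HIT; vc=[]
#7 0x129→b18/s2 L1-HIT; vc=[]
#8 0x12e→b18/s2 L1-HIT; vc=[]
#9 0x85→b8/s0 MISS; vc=[4]
#10 0x48→b4/s0 VC-HIT; vc=[8]
#11 0x82→b8/s0 VC-HIT; vc=[4]
#12 0x49→b4/s0 VC-HIT; vc=[8]

OUTCOME = VC-HIT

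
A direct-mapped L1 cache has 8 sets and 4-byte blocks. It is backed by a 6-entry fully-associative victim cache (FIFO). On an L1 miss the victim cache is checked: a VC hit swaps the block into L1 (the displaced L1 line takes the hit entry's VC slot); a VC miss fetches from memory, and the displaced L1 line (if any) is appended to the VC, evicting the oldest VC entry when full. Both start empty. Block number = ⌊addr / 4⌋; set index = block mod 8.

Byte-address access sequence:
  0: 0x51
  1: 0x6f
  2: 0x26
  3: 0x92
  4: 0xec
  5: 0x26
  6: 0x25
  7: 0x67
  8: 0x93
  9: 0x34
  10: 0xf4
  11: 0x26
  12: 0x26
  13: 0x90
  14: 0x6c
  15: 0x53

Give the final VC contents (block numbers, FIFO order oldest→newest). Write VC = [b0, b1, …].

VC = [36, 59, 25, 13]

0: 0x51 (blk 20, set 4) → MISS  vc=[]
1: 0x6f (blk 27, set 3) → MISS  vc=[]
2: 0x26 (blk 9, set 1) → MISS  vc=[]
3: 0x92 (blk 36, set 4) → MISS  vc=[20]
4: 0xec (blk 59, set 3) → MISS  vc=[20, 27]
5: 0x26 (blk 9, set 1) → L1-HIT  vc=[20, 27]
6: 0x25 (blk 9, set 1) → L1-HIT  vc=[20, 27]
7: 0x67 (blk 25, set 1) → MISS  vc=[20, 27, 9]
8: 0x93 (blk 36, set 4) → L1-HIT  vc=[20, 27, 9]
9: 0x34 (blk 13, set 5) → MISS  vc=[20, 27, 9]
10: 0xf4 (blk 61, set 5) → MISS  vc=[20, 27, 9, 13]
11: 0x26 (blk 9, set 1) → VC-HIT  vc=[20, 27, 25, 13]
12: 0x26 (blk 9, set 1) → L1-HIT  vc=[20, 27, 25, 13]
13: 0x90 (blk 36, set 4) → L1-HIT  vc=[20, 27, 25, 13]
14: 0x6c (blk 27, set 3) → VC-HIT  vc=[20, 59, 25, 13]
15: 0x53 (blk 20, set 4) → VC-HIT  vc=[36, 59, 25, 13]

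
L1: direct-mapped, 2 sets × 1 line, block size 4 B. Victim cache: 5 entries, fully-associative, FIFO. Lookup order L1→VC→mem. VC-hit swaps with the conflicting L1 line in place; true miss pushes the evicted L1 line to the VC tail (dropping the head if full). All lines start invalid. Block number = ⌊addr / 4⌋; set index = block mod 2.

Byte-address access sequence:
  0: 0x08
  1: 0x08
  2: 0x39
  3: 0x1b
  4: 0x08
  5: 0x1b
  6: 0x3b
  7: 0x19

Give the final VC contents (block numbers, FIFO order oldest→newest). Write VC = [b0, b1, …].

  [0] addr=0x8 blk=2 s=0: MISS | VC []
  [1] addr=0x8 blk=2 s=0: L1-HIT | VC []
  [2] addr=0x39 blk=14 s=0: MISS | VC [2]
  [3] addr=0x1b blk=6 s=0: MISS | VC [2, 14]
  [4] addr=0x8 blk=2 s=0: VC-HIT | VC [6, 14]
  [5] addr=0x1b blk=6 s=0: VC-HIT | VC [2, 14]
  [6] addr=0x3b blk=14 s=0: VC-HIT | VC [2, 6]
  [7] addr=0x19 blk=6 s=0: VC-HIT | VC [2, 14]

VC = [2, 14]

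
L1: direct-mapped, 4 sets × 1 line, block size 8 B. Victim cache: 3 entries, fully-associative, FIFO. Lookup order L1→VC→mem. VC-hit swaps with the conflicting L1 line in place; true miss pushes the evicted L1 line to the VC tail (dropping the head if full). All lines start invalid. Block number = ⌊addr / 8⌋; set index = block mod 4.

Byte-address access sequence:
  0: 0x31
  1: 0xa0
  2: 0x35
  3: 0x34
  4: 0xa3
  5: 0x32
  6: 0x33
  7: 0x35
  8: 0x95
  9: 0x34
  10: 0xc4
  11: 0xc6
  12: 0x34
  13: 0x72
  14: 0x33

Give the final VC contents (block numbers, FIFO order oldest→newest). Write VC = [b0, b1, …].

#0 0x31→b6/s2 MISS; vc=[]
#1 0xa0→b20/s0 MISS; vc=[]
#2 0x35→b6/s2 L1-HIT; vc=[]
#3 0x34→b6/s2 L1-HIT; vc=[]
#4 0xa3→b20/s0 L1-HIT; vc=[]
#5 0x32→b6/s2 L1-HIT; vc=[]
#6 0x33→b6/s2 L1-HIT; vc=[]
#7 0x35→b6/s2 L1-HIT; vc=[]
#8 0x95→b18/s2 MISS; vc=[6]
#9 0x34→b6/s2 VC-HIT; vc=[18]
#10 0xc4→b24/s0 MISS; vc=[18,20]
#11 0xc6→b24/s0 L1-HIT; vc=[18,20]
#12 0x34→b6/s2 L1-HIT; vc=[18,20]
#13 0x72→b14/s2 MISS; vc=[18,20,6]
#14 0x33→b6/s2 VC-HIT; vc=[18,20,14]

VC = [18, 20, 14]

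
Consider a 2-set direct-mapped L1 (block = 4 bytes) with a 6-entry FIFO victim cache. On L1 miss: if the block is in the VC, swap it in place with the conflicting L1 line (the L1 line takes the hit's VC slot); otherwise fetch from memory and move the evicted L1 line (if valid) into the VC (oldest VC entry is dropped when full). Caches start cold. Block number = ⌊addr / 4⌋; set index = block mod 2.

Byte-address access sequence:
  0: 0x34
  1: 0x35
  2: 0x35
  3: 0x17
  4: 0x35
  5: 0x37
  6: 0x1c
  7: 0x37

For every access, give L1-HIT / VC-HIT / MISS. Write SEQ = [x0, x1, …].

0: 0x34 (blk 13, set 1) → MISS  vc=[]
1: 0x35 (blk 13, set 1) → L1-HIT  vc=[]
2: 0x35 (blk 13, set 1) → L1-HIT  vc=[]
3: 0x17 (blk 5, set 1) → MISS  vc=[13]
4: 0x35 (blk 13, set 1) → VC-HIT  vc=[5]
5: 0x37 (blk 13, set 1) → L1-HIT  vc=[5]
6: 0x1c (blk 7, set 1) → MISS  vc=[5, 13]
7: 0x37 (blk 13, set 1) → VC-HIT  vc=[5, 7]

SEQ = [MISS, L1-HIT, L1-HIT, MISS, VC-HIT, L1-HIT, MISS, VC-HIT]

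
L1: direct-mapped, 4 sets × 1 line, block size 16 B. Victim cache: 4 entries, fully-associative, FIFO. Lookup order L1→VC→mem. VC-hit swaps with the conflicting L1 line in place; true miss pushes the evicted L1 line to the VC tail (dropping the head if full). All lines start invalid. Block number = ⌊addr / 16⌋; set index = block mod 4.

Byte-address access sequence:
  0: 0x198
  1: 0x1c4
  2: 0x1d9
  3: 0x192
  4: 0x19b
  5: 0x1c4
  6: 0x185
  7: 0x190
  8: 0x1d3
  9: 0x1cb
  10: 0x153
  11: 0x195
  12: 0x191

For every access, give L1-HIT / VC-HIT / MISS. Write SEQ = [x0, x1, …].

0: 0x198 (blk 25, set 1) → MISS  vc=[]
1: 0x1c4 (blk 28, set 0) → MISS  vc=[]
2: 0x1d9 (blk 29, set 1) → MISS  vc=[25]
3: 0x192 (blk 25, set 1) → VC-HIT  vc=[29]
4: 0x19b (blk 25, set 1) → L1-HIT  vc=[29]
5: 0x1c4 (blk 28, set 0) → L1-HIT  vc=[29]
6: 0x185 (blk 24, set 0) → MISS  vc=[29, 28]
7: 0x190 (blk 25, set 1) → L1-HIT  vc=[29, 28]
8: 0x1d3 (blk 29, set 1) → VC-HIT  vc=[25, 28]
9: 0x1cb (blk 28, set 0) → VC-HIT  vc=[25, 24]
10: 0x153 (blk 21, set 1) → MISS  vc=[25, 24, 29]
11: 0x195 (blk 25, set 1) → VC-HIT  vc=[21, 24, 29]
12: 0x191 (blk 25, set 1) → L1-HIT  vc=[21, 24, 29]

SEQ = [MISS, MISS, MISS, VC-HIT, L1-HIT, L1-HIT, MISS, L1-HIT, VC-HIT, VC-HIT, MISS, VC-HIT, L1-HIT]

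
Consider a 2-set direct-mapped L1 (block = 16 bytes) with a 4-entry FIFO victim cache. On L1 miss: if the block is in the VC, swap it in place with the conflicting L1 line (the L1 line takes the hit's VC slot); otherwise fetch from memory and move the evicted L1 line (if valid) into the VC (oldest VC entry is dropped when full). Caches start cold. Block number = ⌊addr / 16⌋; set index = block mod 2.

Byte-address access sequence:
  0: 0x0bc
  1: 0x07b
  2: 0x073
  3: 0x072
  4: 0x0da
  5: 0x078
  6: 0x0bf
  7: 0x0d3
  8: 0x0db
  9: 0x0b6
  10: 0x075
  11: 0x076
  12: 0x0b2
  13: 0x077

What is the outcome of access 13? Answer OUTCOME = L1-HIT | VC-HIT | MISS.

OUTCOME = VC-HIT

  [0] addr=0xbc blk=11 s=1: MISS | VC []
  [1] addr=0x7b blk=7 s=1: MISS | VC [11]
  [2] addr=0x73 blk=7 s=1: L1-HIT | VC [11]
  [3] addr=0x72 blk=7 s=1: L1-HIT | VC [11]
  [4] addr=0xda blk=13 s=1: MISS | VC [11, 7]
  [5] addr=0x78 blk=7 s=1: VC-HIT | VC [11, 13]
  [6] addr=0xbf blk=11 s=1: VC-HIT | VC [7, 13]
  [7] addr=0xd3 blk=13 s=1: VC-HIT | VC [7, 11]
  [8] addr=0xdb blk=13 s=1: L1-HIT | VC [7, 11]
  [9] addr=0xb6 blk=11 s=1: VC-HIT | VC [7, 13]
  [10] addr=0x75 blk=7 s=1: VC-HIT | VC [11, 13]
  [11] addr=0x76 blk=7 s=1: L1-HIT | VC [11, 13]
  [12] addr=0xb2 blk=11 s=1: VC-HIT | VC [7, 13]
  [13] addr=0x77 blk=7 s=1: VC-HIT | VC [11, 13]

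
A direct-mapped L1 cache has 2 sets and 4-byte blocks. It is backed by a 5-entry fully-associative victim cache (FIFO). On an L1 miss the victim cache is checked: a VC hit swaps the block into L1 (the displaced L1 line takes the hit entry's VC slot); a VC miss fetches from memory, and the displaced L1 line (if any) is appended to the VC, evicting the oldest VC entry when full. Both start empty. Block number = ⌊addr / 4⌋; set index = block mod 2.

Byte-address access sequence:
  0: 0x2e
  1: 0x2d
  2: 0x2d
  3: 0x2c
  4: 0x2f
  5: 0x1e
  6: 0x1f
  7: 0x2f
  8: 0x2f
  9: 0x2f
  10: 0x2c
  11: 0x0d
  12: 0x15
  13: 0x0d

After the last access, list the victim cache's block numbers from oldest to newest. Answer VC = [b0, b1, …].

VC = [7, 11, 5]

#0 0x2e→b11/s1 MISS; vc=[]
#1 0x2d→b11/s1 L1-HIT; vc=[]
#2 0x2d→b11/s1 L1-HIT; vc=[]
#3 0x2c→b11/s1 L1-HIT; vc=[]
#4 0x2f→b11/s1 L1-HIT; vc=[]
#5 0x1e→b7/s1 MISS; vc=[11]
#6 0x1f→b7/s1 L1-HIT; vc=[11]
#7 0x2f→b11/s1 VC-HIT; vc=[7]
#8 0x2f→b11/s1 L1-HIT; vc=[7]
#9 0x2f→b11/s1 L1-HIT; vc=[7]
#10 0x2c→b11/s1 L1-HIT; vc=[7]
#11 0xd→b3/s1 MISS; vc=[7,11]
#12 0x15→b5/s1 MISS; vc=[7,11,3]
#13 0xd→b3/s1 VC-HIT; vc=[7,11,5]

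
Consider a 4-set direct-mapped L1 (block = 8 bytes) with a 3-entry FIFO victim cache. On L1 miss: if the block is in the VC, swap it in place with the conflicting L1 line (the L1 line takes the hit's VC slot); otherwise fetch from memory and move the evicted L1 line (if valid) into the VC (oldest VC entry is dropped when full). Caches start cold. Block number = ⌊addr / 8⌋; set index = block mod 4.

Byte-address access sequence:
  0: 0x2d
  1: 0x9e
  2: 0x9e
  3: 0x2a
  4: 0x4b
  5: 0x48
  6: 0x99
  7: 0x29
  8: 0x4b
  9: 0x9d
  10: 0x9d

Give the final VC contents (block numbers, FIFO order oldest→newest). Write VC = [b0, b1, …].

  [0] addr=0x2d blk=5 s=1: MISS | VC []
  [1] addr=0x9e blk=19 s=3: MISS | VC []
  [2] addr=0x9e blk=19 s=3: L1-HIT | VC []
  [3] addr=0x2a blk=5 s=1: L1-HIT | VC []
  [4] addr=0x4b blk=9 s=1: MISS | VC [5]
  [5] addr=0x48 blk=9 s=1: L1-HIT | VC [5]
  [6] addr=0x99 blk=19 s=3: L1-HIT | VC [5]
  [7] addr=0x29 blk=5 s=1: VC-HIT | VC [9]
  [8] addr=0x4b blk=9 s=1: VC-HIT | VC [5]
  [9] addr=0x9d blk=19 s=3: L1-HIT | VC [5]
  [10] addr=0x9d blk=19 s=3: L1-HIT | VC [5]

VC = [5]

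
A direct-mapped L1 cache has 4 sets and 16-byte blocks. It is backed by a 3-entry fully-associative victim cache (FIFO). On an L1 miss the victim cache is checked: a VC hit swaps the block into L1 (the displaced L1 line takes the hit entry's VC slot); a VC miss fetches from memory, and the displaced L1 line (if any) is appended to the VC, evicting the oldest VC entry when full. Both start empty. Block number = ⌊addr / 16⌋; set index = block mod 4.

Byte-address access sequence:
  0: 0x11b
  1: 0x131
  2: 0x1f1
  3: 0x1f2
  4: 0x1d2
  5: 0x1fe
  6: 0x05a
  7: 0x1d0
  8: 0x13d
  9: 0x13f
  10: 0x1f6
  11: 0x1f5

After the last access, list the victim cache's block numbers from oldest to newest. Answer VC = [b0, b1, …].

VC = [19, 17, 5]

#0 0x11b→b17/s1 MISS; vc=[]
#1 0x131→b19/s3 MISS; vc=[]
#2 0x1f1→b31/s3 MISS; vc=[19]
#3 0x1f2→b31/s3 L1-HIT; vc=[19]
#4 0x1d2→b29/s1 MISS; vc=[19,17]
#5 0x1fe→b31/s3 L1-HIT; vc=[19,17]
#6 0x5a→b5/s1 MISS; vc=[19,17,29]
#7 0x1d0→b29/s1 VC-HIT; vc=[19,17,5]
#8 0x13d→b19/s3 VC-HIT; vc=[31,17,5]
#9 0x13f→b19/s3 L1-HIT; vc=[31,17,5]
#10 0x1f6→b31/s3 VC-HIT; vc=[19,17,5]
#11 0x1f5→b31/s3 L1-HIT; vc=[19,17,5]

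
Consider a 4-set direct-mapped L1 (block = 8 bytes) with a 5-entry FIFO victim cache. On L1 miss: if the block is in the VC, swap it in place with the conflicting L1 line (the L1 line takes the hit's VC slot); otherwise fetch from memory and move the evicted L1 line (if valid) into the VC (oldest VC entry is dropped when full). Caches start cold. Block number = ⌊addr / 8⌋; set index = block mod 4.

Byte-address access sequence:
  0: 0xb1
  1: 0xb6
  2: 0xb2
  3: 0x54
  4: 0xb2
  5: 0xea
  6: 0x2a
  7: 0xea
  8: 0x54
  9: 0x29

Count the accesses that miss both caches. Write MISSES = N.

MISSES = 4

#0 0xb1→b22/s2 MISS; vc=[]
#1 0xb6→b22/s2 L1-HIT; vc=[]
#2 0xb2→b22/s2 L1-HIT; vc=[]
#3 0x54→b10/s2 MISS; vc=[22]
#4 0xb2→b22/s2 VC-HIT; vc=[10]
#5 0xea→b29/s1 MISS; vc=[10]
#6 0x2a→b5/s1 MISS; vc=[10,29]
#7 0xea→b29/s1 VC-HIT; vc=[10,5]
#8 0x54→b10/s2 VC-HIT; vc=[22,5]
#9 0x29→b5/s1 VC-HIT; vc=[22,29]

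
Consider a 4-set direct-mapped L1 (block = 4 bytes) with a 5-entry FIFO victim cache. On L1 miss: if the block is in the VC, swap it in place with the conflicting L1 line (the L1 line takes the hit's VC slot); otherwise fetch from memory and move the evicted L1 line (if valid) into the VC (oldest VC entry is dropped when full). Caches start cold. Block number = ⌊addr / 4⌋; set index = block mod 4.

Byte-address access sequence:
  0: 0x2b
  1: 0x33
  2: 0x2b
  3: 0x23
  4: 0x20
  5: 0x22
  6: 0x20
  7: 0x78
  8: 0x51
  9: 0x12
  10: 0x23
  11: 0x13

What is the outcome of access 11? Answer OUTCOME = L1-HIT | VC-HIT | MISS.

#0 0x2b→b10/s2 MISS; vc=[]
#1 0x33→b12/s0 MISS; vc=[]
#2 0x2b→b10/s2 L1-HIT; vc=[]
#3 0x23→b8/s0 MISS; vc=[12]
#4 0x20→b8/s0 L1-HIT; vc=[12]
#5 0x22→b8/s0 L1-HIT; vc=[12]
#6 0x20→b8/s0 L1-HIT; vc=[12]
#7 0x78→b30/s2 MISS; vc=[12,10]
#8 0x51→b20/s0 MISS; vc=[12,10,8]
#9 0x12→b4/s0 MISS; vc=[12,10,8,20]
#10 0x23→b8/s0 VC-HIT; vc=[12,10,4,20]
#11 0x13→b4/s0 VC-HIT; vc=[12,10,8,20]

OUTCOME = VC-HIT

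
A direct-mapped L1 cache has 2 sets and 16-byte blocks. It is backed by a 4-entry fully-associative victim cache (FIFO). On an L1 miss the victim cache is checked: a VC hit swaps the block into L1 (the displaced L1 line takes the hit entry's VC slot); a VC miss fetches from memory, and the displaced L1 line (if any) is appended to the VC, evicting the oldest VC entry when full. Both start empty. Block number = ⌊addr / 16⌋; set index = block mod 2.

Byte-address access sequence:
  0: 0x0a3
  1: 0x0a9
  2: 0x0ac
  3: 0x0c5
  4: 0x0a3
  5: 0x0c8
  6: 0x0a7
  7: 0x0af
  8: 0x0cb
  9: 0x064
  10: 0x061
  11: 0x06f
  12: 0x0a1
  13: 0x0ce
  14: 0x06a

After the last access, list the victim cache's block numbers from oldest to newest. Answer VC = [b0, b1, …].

VC = [12, 10]

#0 0xa3→b10/s0 MISS; vc=[]
#1 0xa9→b10/s0 L1-HIT; vc=[]
#2 0xac→b10/s0 L1-HIT; vc=[]
#3 0xc5→b12/s0 MISS; vc=[10]
#4 0xa3→b10/s0 VC-HIT; vc=[12]
#5 0xc8→b12/s0 VC-HIT; vc=[10]
#6 0xa7→b10/s0 VC-HIT; vc=[12]
#7 0xaf→b10/s0 L1-HIT; vc=[12]
#8 0xcb→b12/s0 VC-HIT; vc=[10]
#9 0x64→b6/s0 MISS; vc=[10,12]
#10 0x61→b6/s0 L1-HIT; vc=[10,12]
#11 0x6f→b6/s0 L1-HIT; vc=[10,12]
#12 0xa1→b10/s0 VC-HIT; vc=[6,12]
#13 0xce→b12/s0 VC-HIT; vc=[6,10]
#14 0x6a→b6/s0 VC-HIT; vc=[12,10]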